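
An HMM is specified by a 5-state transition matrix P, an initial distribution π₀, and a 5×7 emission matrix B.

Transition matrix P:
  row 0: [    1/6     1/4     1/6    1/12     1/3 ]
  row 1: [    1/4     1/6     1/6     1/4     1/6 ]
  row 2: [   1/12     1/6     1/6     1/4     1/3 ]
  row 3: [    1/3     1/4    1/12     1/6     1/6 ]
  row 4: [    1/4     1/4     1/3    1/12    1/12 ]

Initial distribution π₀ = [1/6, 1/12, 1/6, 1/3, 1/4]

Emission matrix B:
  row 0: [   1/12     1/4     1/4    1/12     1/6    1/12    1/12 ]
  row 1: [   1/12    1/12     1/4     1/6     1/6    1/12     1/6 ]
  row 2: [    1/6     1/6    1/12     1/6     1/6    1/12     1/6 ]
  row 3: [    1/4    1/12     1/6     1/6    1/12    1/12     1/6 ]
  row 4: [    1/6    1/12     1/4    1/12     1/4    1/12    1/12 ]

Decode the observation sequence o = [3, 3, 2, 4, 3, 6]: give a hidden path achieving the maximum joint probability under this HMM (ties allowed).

t=0: δ = [1.389e-02, 1.389e-02, 2.778e-02, 5.556e-02, 2.083e-02]  (obs o_0=3)
t=1: δ = [1.543e-03, 2.315e-03, 1.157e-03, 1.543e-03, 7.716e-04]  ψ = [3, 3, 4, 3, 2]  (obs o_1=3)
t=2: δ = [1.447e-04, 9.645e-05, 3.215e-05, 9.645e-05, 1.286e-04]  ψ = [1, 0, 1, 1, 0]  (obs o_2=2)
t=3: δ = [5.358e-06, 6.028e-06, 7.144e-06, 2.009e-06, 1.206e-05]  ψ = [3, 0, 4, 1, 0]  (obs o_3=4)
t=4: δ = [2.512e-07, 5.023e-07, 6.698e-07, 2.977e-07, 1.985e-07]  ψ = [4, 4, 4, 2, 2]  (obs o_4=3)
t=5: δ = [1.047e-08, 1.861e-08, 1.861e-08, 2.791e-08, 1.861e-08]  ψ = [1, 2, 2, 2, 2]  (obs o_5=6)
backtrack: best end state = 3; path = [3, 1, 0, 4, 2, 3]

path = [3, 1, 0, 4, 2, 3]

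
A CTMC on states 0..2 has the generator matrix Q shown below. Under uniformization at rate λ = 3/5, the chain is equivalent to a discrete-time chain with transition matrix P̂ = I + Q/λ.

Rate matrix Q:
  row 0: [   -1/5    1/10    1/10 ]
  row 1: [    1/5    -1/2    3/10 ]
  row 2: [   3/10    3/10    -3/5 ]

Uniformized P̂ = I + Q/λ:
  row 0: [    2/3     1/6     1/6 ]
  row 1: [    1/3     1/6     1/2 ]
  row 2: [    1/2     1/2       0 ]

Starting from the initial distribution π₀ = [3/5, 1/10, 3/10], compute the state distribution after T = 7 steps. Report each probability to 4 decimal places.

t=0: π = [0.6000, 0.1000, 0.3000]
t=1: π = [0.5833, 0.2667, 0.1500]
t=2: π = [0.5528, 0.2167, 0.2306]
t=3: π = [0.5560, 0.2435, 0.2005]
t=4: π = [0.5521, 0.2335, 0.2144]
t=5: π = [0.5531, 0.2381, 0.2088]
t=6: π = [0.5525, 0.2363, 0.2113]
t=7: π = [0.5527, 0.2371, 0.2102]

π = [0.5527, 0.2371, 0.2102]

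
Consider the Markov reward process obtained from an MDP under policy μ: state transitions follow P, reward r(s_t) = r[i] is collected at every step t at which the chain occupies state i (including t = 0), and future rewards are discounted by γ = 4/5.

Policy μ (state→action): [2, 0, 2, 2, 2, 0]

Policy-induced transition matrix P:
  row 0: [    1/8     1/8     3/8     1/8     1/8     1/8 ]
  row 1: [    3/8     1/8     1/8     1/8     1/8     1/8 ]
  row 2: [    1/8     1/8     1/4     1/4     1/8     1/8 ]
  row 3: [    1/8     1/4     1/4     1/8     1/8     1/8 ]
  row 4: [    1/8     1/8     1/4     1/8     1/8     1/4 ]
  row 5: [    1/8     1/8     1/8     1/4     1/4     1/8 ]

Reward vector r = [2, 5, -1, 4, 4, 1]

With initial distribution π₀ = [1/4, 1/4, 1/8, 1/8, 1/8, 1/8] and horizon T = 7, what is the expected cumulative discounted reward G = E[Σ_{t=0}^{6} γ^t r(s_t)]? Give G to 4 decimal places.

t=0: π = [0.2500, 0.2500, 0.1250, 0.1250, 0.1250, 0.1250], E[r] = 2.7500, γ^t·E[r] = 2.750000, running G = 2.750000
t=1: π = [0.1875, 0.1406, 0.2344, 0.1563, 0.1406, 0.1406], E[r] = 2.1719, γ^t·E[r] = 1.737500, running G = 4.487500
t=2: π = [0.1602, 0.1445, 0.2383, 0.1719, 0.1426, 0.1426], E[r] = 2.2051, γ^t·E[r] = 1.411250, running G = 5.898750
t=3: π = [0.1611, 0.1465, 0.2341, 0.1726, 0.1428, 0.1428], E[r] = 2.2251, γ^t·E[r] = 1.139250, running G = 7.038000
t=4: π = [0.1616, 0.1466, 0.2340, 0.1721, 0.1429, 0.1429], E[r] = 2.2249, γ^t·E[r] = 0.911313, running G = 7.949313
t=5: π = [0.1616, 0.1465, 0.2340, 0.1721, 0.1429, 0.1429], E[r] = 2.2245, γ^t·E[r] = 0.728936, running G = 8.678249
t=6: π = [0.1616, 0.1465, 0.2340, 0.1721, 0.1429, 0.1429], E[r] = 2.2245, γ^t·E[r] = 0.583143, running G = 9.261392

G = 9.2614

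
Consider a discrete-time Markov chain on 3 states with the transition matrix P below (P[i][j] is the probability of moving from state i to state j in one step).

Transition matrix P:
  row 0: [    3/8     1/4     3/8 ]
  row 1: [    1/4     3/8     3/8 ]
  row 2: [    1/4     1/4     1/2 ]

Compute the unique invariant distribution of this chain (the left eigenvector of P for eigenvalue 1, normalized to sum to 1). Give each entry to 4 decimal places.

Balance equations π_j = Σ_i π_i·P[i][j]:
  π_0 = 3/8·π_0 + 1/4·π_1 + 1/4·π_2
  π_1 = 1/4·π_0 + 3/8·π_1 + 1/4·π_2
  normalize: π_0 + π_1 + π_2 = 1
Solving the linear system gives exactly π = [2/7, 2/7, 3/7].

π = [0.2857, 0.2857, 0.4286]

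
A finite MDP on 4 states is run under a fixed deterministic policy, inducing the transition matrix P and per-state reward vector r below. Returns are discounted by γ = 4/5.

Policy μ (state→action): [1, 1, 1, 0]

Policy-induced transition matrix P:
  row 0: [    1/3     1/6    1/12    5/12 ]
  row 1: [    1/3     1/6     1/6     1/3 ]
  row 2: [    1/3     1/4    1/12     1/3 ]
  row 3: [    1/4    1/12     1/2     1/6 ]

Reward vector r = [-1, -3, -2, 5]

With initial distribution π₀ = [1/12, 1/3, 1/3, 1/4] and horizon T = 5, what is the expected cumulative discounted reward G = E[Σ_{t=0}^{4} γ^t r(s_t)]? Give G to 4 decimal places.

t=0: π = [0.0833, 0.3333, 0.3333, 0.2500], E[r] = -0.5000, γ^t·E[r] = -0.500000, running G = -0.500000
t=1: π = [0.3125, 0.1736, 0.2153, 0.2986], E[r] = 0.2292, γ^t·E[r] = 0.183333, running G = -0.316667
t=2: π = [0.3084, 0.1597, 0.2222, 0.3096], E[r] = 0.3160, γ^t·E[r] = 0.202222, running G = -0.114444
t=3: π = [0.3075, 0.1594, 0.2256, 0.3074], E[r] = 0.3002, γ^t·E[r] = 0.153704, running G = 0.039259
t=4: π = [0.3077, 0.1599, 0.2247, 0.3077], E[r] = 0.3019, γ^t·E[r] = 0.123664, running G = 0.162923

G = 0.1629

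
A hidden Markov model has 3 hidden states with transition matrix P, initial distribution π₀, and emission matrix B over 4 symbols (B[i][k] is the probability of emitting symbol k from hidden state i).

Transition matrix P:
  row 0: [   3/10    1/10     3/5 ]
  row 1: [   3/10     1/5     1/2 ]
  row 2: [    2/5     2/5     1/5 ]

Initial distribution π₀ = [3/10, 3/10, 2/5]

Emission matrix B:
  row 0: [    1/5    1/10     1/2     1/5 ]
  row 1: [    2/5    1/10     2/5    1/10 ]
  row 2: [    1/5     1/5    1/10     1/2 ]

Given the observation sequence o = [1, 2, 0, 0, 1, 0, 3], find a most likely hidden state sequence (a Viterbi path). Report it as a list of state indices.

path = [2, 0, 2, 1, 2, 1, 2]

t=0: δ = [3.000e-02, 3.000e-02, 8.000e-02]  (obs o_0=1)
t=1: δ = [1.600e-02, 1.280e-02, 1.800e-03]  ψ = [2, 2, 0]  (obs o_1=2)
t=2: δ = [9.600e-04, 1.024e-03, 1.920e-03]  ψ = [0, 1, 0]  (obs o_2=0)
t=3: δ = [1.536e-04, 3.072e-04, 1.152e-04]  ψ = [2, 2, 0]  (obs o_3=0)
t=4: δ = [9.216e-06, 6.144e-06, 3.072e-05]  ψ = [1, 1, 1]  (obs o_4=1)
t=5: δ = [2.458e-06, 4.915e-06, 1.229e-06]  ψ = [2, 2, 2]  (obs o_5=0)
t=6: δ = [2.949e-07, 9.830e-08, 1.229e-06]  ψ = [1, 1, 1]  (obs o_6=3)
backtrack: best end state = 2; path = [2, 0, 2, 1, 2, 1, 2]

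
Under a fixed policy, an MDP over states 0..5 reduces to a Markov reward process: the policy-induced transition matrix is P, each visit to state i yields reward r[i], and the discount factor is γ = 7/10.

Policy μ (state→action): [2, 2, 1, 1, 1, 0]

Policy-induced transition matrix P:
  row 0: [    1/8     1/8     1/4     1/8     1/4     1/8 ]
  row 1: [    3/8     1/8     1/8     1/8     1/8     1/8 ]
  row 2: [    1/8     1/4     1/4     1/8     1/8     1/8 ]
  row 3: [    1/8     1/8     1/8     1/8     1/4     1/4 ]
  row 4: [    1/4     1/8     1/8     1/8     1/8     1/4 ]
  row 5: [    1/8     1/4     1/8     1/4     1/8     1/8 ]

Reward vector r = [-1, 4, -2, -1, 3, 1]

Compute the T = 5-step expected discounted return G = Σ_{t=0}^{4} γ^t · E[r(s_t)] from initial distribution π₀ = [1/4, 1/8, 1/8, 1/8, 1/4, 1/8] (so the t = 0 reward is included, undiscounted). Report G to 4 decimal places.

G = 1.9068

t=0: π = [0.2500, 0.1250, 0.1250, 0.1250, 0.2500, 0.1250], E[r] = 0.7500, γ^t·E[r] = 0.750000, running G = 0.750000
t=1: π = [0.1875, 0.1563, 0.1719, 0.1406, 0.1719, 0.1719], E[r] = 0.6406, γ^t·E[r] = 0.448438, running G = 1.198438
t=2: π = [0.1855, 0.1680, 0.1699, 0.1465, 0.1660, 0.1641], E[r] = 0.6621, γ^t·E[r] = 0.324434, running G = 1.522871
t=3: π = [0.1877, 0.1667, 0.1694, 0.1455, 0.1665, 0.1641], E[r] = 0.6584, γ^t·E[r] = 0.225847, running G = 1.748719
t=4: π = [0.1875, 0.1667, 0.1696, 0.1455, 0.1667, 0.1640], E[r] = 0.6584, γ^t·E[r] = 0.158086, running G = 1.906804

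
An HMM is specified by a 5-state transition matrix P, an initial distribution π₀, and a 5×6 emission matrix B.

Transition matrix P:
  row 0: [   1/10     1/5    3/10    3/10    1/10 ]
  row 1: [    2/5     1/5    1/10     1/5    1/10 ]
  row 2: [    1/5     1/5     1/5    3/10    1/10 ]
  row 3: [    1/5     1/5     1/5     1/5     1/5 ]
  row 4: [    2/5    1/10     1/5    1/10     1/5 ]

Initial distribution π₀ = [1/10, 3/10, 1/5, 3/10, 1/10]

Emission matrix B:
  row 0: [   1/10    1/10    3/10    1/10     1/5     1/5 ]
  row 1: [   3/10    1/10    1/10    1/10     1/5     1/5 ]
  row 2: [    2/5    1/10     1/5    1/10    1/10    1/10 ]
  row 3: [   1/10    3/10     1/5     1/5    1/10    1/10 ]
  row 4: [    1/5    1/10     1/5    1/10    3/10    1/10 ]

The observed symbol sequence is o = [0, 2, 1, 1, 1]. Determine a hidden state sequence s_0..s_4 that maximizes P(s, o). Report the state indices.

path = [1, 0, 3, 3, 3]

t=0: δ = [1.000e-02, 9.000e-02, 8.000e-02, 3.000e-02, 2.000e-02]  (obs o_0=0)
t=1: δ = [1.080e-02, 1.800e-03, 3.200e-03, 4.800e-03, 1.800e-03]  ψ = [1, 1, 2, 2, 1]  (obs o_1=2)
t=2: δ = [1.080e-04, 2.160e-04, 3.240e-04, 9.720e-04, 1.080e-04]  ψ = [0, 0, 0, 0, 0]  (obs o_2=1)
t=3: δ = [1.944e-05, 1.944e-05, 1.944e-05, 5.832e-05, 1.944e-05]  ψ = [3, 3, 3, 3, 3]  (obs o_3=1)
t=4: δ = [1.166e-06, 1.166e-06, 1.166e-06, 3.499e-06, 1.166e-06]  ψ = [3, 3, 3, 3, 3]  (obs o_4=1)
backtrack: best end state = 3; path = [1, 0, 3, 3, 3]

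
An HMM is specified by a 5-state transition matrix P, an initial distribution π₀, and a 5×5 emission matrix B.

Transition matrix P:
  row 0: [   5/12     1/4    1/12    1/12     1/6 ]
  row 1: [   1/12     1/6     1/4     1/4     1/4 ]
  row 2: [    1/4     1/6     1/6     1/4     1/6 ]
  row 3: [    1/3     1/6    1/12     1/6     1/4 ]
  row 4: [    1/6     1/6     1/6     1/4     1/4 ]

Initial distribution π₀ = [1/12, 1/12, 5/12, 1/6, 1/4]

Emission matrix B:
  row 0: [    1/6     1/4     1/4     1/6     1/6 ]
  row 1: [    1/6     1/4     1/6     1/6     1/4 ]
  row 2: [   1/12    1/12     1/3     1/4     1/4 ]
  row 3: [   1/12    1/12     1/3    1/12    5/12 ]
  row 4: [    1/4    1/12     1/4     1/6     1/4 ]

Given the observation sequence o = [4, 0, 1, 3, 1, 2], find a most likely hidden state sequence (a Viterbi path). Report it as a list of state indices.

path = [2, 0, 0, 0, 0, 0]

t=0: δ = [1.389e-02, 2.083e-02, 1.042e-01, 6.944e-02, 6.250e-02]  (obs o_0=4)
t=1: δ = [4.340e-03, 2.894e-03, 1.447e-03, 2.170e-03, 4.340e-03]  ψ = [2, 2, 2, 2, 2]  (obs o_1=0)
t=2: δ = [4.521e-04, 2.713e-04, 6.028e-05, 9.042e-05, 9.042e-05]  ψ = [0, 0, 1, 4, 4]  (obs o_2=1)
t=3: δ = [3.140e-05, 1.884e-05, 1.695e-05, 5.651e-06, 1.256e-05]  ψ = [0, 0, 1, 1, 0]  (obs o_3=3)
t=4: δ = [3.270e-06, 1.962e-06, 3.925e-07, 3.925e-07, 4.361e-07]  ψ = [0, 0, 1, 1, 0]  (obs o_4=1)
t=5: δ = [3.407e-07, 1.363e-07, 1.635e-07, 1.635e-07, 1.363e-07]  ψ = [0, 0, 1, 1, 0]  (obs o_5=2)
backtrack: best end state = 0; path = [2, 0, 0, 0, 0, 0]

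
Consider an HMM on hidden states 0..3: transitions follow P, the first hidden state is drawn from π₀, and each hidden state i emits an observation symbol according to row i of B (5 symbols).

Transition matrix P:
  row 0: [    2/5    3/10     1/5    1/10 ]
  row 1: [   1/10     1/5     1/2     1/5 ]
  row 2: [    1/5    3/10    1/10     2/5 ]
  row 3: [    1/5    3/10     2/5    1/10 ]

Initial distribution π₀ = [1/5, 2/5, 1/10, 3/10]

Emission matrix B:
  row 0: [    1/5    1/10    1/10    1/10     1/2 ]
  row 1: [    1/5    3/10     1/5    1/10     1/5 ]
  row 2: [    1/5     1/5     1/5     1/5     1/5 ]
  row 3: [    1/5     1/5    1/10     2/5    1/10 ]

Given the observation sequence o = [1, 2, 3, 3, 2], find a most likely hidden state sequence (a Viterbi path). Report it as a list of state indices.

t=0: δ = [2.000e-02, 1.200e-01, 2.000e-02, 6.000e-02]  (obs o_0=1)
t=1: δ = [1.200e-03, 4.800e-03, 1.200e-02, 2.400e-03]  ψ = [1, 1, 1, 1]  (obs o_1=2)
t=2: δ = [2.400e-04, 3.600e-04, 4.800e-04, 1.920e-03]  ψ = [2, 2, 1, 2]  (obs o_2=3)
t=3: δ = [3.840e-05, 5.760e-05, 1.536e-04, 7.680e-05]  ψ = [3, 3, 3, 2]  (obs o_3=3)
t=4: δ = [3.072e-06, 9.216e-06, 6.144e-06, 6.144e-06]  ψ = [2, 2, 3, 2]  (obs o_4=2)
backtrack: best end state = 1; path = [1, 2, 3, 2, 1]

path = [1, 2, 3, 2, 1]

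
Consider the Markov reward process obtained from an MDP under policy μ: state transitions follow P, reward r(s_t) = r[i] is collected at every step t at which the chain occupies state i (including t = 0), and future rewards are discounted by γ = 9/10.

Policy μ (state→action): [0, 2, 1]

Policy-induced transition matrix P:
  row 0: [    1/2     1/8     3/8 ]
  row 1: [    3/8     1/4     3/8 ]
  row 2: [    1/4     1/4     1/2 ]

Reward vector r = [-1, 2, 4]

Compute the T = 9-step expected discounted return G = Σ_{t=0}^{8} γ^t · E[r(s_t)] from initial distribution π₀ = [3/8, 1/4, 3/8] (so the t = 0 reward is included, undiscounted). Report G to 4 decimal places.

G = 10.5818

t=0: π = [0.3750, 0.2500, 0.3750], E[r] = 1.6250, γ^t·E[r] = 1.625000, running G = 1.625000
t=1: π = [0.3750, 0.2031, 0.4219], E[r] = 1.7188, γ^t·E[r] = 1.546875, running G = 3.171875
t=2: π = [0.3691, 0.2031, 0.4277], E[r] = 1.7480, γ^t·E[r] = 1.415918, running G = 4.587793
t=3: π = [0.3677, 0.2039, 0.4285], E[r] = 1.7539, γ^t·E[r] = 1.278598, running G = 5.866391
t=4: π = [0.3674, 0.2040, 0.4286], E[r] = 1.7549, γ^t·E[r] = 1.151399, running G = 7.017789
t=5: π = [0.3674, 0.2041, 0.4286], E[r] = 1.7551, γ^t·E[r] = 1.036353, running G = 8.054143
t=6: π = [0.3673, 0.2041, 0.4286], E[r] = 1.7551, γ^t·E[r] = 0.932731, running G = 8.986874
t=7: π = [0.3673, 0.2041, 0.4286], E[r] = 1.7551, γ^t·E[r] = 0.839460, running G = 9.826333
t=8: π = [0.3673, 0.2041, 0.4286], E[r] = 1.7551, γ^t·E[r] = 0.755514, running G = 10.581847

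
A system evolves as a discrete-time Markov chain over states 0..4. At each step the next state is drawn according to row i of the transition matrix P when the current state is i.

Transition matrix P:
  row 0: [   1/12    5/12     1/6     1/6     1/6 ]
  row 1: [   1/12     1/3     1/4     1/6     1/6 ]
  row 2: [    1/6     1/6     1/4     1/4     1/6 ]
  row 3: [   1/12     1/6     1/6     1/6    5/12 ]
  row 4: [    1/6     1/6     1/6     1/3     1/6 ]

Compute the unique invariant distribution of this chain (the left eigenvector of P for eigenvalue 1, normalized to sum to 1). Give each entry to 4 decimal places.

Balance equations π_j = Σ_i π_i·P[i][j]:
  π_0 = 1/12·π_0 + 1/12·π_1 + 1/6·π_2 + 1/12·π_3 + 1/6·π_4
  π_1 = 5/12·π_0 + 1/3·π_1 + 1/6·π_2 + 1/6·π_3 + 1/6·π_4
  π_2 = 1/6·π_0 + 1/4·π_1 + 1/4·π_2 + 1/6·π_3 + 1/6·π_4
  π_3 = 1/6·π_0 + 1/6·π_1 + 1/4·π_2 + 1/6·π_3 + 1/3·π_4
  normalize: π_0 + π_1 + π_2 + π_3 + π_4 = 1
Solving the linear system gives exactly π = [2398/20193, 1586/6731, 1368/6731, 4454/20193, 1493/6731].

π = [0.1188, 0.2356, 0.2032, 0.2206, 0.2218]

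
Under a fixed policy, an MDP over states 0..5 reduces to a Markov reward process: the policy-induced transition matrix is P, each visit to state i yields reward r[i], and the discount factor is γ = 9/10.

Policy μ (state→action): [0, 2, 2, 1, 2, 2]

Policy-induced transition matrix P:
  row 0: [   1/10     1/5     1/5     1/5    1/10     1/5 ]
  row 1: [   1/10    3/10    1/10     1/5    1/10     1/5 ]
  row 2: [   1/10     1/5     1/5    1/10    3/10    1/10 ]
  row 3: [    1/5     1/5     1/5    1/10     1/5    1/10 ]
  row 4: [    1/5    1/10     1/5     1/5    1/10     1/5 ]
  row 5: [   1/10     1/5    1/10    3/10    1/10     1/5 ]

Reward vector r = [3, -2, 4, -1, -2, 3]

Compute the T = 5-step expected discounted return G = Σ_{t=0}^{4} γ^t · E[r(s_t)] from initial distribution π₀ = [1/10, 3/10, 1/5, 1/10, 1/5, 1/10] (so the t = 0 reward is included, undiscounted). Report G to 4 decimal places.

G = 2.3071

t=0: π = [0.1000, 0.3000, 0.2000, 0.1000, 0.2000, 0.1000], E[r] = 0.3000, γ^t·E[r] = 0.300000, running G = 0.300000
t=1: π = [0.1300, 0.2100, 0.1600, 0.1800, 0.1500, 0.1700], E[r] = 0.6400, γ^t·E[r] = 0.576000, running G = 0.876000
t=2: π = [0.1330, 0.2060, 0.1620, 0.1830, 0.1500, 0.1660], E[r] = 0.6500, γ^t·E[r] = 0.526500, running G = 1.402500
t=3: π = [0.1333, 0.2056, 0.1628, 0.1821, 0.1507, 0.1655], E[r] = 0.6529, γ^t·E[r] = 0.475964, running G = 1.878464
t=4: π = [0.1333, 0.2055, 0.1629, 0.1821, 0.1508, 0.1655], E[r] = 0.6534, γ^t·E[r] = 0.428663, running G = 2.307127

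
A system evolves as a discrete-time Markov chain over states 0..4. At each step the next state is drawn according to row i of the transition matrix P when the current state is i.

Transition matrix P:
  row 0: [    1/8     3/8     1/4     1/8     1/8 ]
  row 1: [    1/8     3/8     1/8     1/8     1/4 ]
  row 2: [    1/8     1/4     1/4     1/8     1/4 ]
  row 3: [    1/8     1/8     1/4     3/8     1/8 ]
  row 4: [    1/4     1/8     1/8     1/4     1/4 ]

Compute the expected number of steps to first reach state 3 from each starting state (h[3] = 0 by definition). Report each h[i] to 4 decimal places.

h = [6.6000, 6.5000, 6.5000, 0.0000, 5.7000]

First-step conditioning: h[3] = 0; for i ≠ 3, h[i] = 1 + Σ_k P[i][k]·h[k].
  h[0] = 1 + 1/8·h[0] + 3/8·h[1] + 1/4·h[2] + 1/8·h[4]
  h[1] = 1 + 1/8·h[0] + 3/8·h[1] + 1/8·h[2] + 1/4·h[4]
  h[2] = 1 + 1/8·h[0] + 1/4·h[1] + 1/4·h[2] + 1/4·h[4]
  h[4] = 1 + 1/4·h[0] + 1/8·h[1] + 1/8·h[2] + 1/4·h[4]
Solving the 4×4 linear system over states ≠ 3 gives exactly h = [33/5, 13/2, 13/2, 0, 57/10] (h[3] = 0 is the target).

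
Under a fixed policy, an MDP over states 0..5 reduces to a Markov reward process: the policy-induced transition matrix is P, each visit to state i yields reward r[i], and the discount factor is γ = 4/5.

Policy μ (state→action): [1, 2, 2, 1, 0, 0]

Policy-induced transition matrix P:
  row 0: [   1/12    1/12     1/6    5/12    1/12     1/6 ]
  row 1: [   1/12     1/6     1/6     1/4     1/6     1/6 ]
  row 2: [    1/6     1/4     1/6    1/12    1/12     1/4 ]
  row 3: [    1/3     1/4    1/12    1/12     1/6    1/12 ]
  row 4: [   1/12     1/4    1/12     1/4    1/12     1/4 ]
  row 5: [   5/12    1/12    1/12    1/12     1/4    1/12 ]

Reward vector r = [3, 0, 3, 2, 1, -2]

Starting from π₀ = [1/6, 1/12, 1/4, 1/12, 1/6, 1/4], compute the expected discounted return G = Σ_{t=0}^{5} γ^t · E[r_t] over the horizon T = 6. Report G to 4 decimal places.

t=0: π = [0.1667, 0.0833, 0.2500, 0.0833, 0.1667, 0.2500], E[r] = 1.0833, γ^t·E[r] = 1.083333, running G = 1.083333
t=1: π = [0.2083, 0.1736, 0.1250, 0.1806, 0.1389, 0.1736], E[r] = 1.1528, γ^t·E[r] = 0.922222, running G = 2.005556
t=2: π = [0.1968, 0.1719, 0.1256, 0.2049, 0.1418, 0.1591], E[r] = 1.2002, γ^t·E[r] = 0.768148, running G = 2.773704
t=3: π = [0.1981, 0.1764, 0.1245, 0.2012, 0.1413, 0.1586], E[r] = 1.1942, γ^t·E[r] = 0.611407, running G = 3.385111
t=4: π = [0.1969, 0.1759, 0.1249, 0.2023, 0.1412, 0.1588], E[r] = 1.1935, γ^t·E[r] = 0.488867, running G = 3.873979
t=5: π = [0.1973, 0.1761, 0.1248, 0.2018, 0.1413, 0.1588], E[r] = 1.1936, γ^t·E[r] = 0.391124, running G = 4.265103

G = 4.2651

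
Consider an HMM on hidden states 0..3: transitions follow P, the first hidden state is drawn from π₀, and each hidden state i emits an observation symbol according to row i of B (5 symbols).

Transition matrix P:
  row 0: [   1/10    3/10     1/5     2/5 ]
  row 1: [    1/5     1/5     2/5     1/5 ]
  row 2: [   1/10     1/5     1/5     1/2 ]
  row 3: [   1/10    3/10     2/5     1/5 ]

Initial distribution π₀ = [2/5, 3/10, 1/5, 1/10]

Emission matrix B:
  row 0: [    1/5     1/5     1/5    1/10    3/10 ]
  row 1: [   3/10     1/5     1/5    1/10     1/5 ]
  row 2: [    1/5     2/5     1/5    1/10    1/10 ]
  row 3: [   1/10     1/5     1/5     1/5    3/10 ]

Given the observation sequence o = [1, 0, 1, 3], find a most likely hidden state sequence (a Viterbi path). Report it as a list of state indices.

t=0: δ = [8.000e-02, 6.000e-02, 8.000e-02, 2.000e-02]  (obs o_0=1)
t=1: δ = [2.400e-03, 7.200e-03, 4.800e-03, 4.000e-03]  ψ = [1, 0, 1, 2]  (obs o_1=0)
t=2: δ = [2.880e-04, 2.880e-04, 1.152e-03, 4.800e-04]  ψ = [1, 1, 1, 2]  (obs o_2=1)
t=3: δ = [1.152e-05, 2.304e-05, 2.304e-05, 1.152e-04]  ψ = [2, 2, 2, 2]  (obs o_3=3)
backtrack: best end state = 3; path = [0, 1, 2, 3]

path = [0, 1, 2, 3]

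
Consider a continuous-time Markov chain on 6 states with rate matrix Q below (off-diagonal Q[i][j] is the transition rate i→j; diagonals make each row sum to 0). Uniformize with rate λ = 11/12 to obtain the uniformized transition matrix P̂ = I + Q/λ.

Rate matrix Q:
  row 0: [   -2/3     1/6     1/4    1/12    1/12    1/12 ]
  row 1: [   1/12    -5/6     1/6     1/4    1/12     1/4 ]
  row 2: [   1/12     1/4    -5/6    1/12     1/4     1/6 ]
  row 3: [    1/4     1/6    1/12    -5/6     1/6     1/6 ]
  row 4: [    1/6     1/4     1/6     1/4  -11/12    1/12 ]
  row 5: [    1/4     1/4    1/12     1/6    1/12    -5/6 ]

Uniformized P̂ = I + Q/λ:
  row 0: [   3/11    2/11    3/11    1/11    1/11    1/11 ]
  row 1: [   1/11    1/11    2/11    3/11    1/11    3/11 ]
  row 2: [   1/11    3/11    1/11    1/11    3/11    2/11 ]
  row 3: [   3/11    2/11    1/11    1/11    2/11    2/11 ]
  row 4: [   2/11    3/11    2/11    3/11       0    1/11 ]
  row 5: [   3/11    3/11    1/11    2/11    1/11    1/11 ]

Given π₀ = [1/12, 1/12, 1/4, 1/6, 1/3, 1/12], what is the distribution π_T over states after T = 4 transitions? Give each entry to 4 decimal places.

π = [0.1962, 0.2028, 0.1566, 0.1647, 0.1227, 0.1570]

t=0: π = [0.0833, 0.0833, 0.2500, 0.1667, 0.3333, 0.0833]
t=1: π = [0.1818, 0.2348, 0.1439, 0.1742, 0.1212, 0.1439]
t=2: π = [0.1928, 0.1977, 0.1563, 0.1687, 0.1219, 0.1625]
t=3: π = [0.1973, 0.2039, 0.1550, 0.1638, 0.1236, 0.1564]
t=4: π = [0.1962, 0.2028, 0.1566, 0.1647, 0.1227, 0.1570]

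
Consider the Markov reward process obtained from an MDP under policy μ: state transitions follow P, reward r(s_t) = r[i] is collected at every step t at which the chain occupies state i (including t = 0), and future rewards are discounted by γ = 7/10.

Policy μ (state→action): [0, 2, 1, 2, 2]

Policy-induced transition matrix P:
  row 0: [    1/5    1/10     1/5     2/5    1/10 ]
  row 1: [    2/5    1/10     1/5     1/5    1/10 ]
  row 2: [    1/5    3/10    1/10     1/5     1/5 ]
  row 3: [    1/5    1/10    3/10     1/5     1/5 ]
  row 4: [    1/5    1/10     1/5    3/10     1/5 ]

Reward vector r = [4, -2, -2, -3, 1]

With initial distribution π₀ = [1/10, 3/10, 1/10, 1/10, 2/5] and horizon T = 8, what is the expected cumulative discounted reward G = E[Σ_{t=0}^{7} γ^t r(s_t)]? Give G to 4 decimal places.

G = -1.0519

t=0: π = [0.1000, 0.3000, 0.1000, 0.1000, 0.4000], E[r] = -0.3000, γ^t·E[r] = -0.300000, running G = -0.300000
t=1: π = [0.2600, 0.1200, 0.2000, 0.2600, 0.1600], E[r] = -0.2200, γ^t·E[r] = -0.154000, running G = -0.454000
t=2: π = [0.2240, 0.1400, 0.2060, 0.2680, 0.1620], E[r] = -0.4380, γ^t·E[r] = -0.214620, running G = -0.668620
t=3: π = [0.2280, 0.1412, 0.2062, 0.2610, 0.1636], E[r] = -0.4022, γ^t·E[r] = -0.137955, running G = -0.806575
t=4: π = [0.2282, 0.1412, 0.2055, 0.2620, 0.1631], E[r] = -0.4033, γ^t·E[r] = -0.096828, running G = -0.903402
t=5: π = [0.2282, 0.1411, 0.2056, 0.2620, 0.1631], E[r] = -0.4033, γ^t·E[r] = -0.067785, running G = -0.971187
t=6: π = [0.2282, 0.1411, 0.2056, 0.2620, 0.1631], E[r] = -0.4034, γ^t·E[r] = -0.047465, running G = -1.018651
t=7: π = [0.2282, 0.1411, 0.2056, 0.2620, 0.1631], E[r] = -0.4034, γ^t·E[r] = -0.033222, running G = -1.051873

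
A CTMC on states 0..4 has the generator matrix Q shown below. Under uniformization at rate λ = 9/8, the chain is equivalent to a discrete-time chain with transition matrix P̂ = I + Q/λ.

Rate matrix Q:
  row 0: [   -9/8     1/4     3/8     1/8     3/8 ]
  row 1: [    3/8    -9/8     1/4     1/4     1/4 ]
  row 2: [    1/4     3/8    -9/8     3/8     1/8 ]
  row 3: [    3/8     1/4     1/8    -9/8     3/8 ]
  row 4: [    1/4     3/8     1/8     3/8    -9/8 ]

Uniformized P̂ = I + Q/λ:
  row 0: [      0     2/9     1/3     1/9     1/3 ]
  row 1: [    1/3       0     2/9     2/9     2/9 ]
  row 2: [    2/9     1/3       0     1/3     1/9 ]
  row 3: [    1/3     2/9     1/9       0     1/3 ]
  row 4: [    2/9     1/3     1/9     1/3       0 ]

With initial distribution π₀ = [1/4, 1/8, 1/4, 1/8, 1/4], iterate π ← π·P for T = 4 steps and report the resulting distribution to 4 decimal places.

π = [0.2207, 0.2148, 0.1645, 0.1959, 0.2041]

t=0: π = [0.2500, 0.1250, 0.2500, 0.1250, 0.2500]
t=1: π = [0.1944, 0.2500, 0.1528, 0.2222, 0.1806]
t=2: π = [0.2315, 0.2037, 0.1651, 0.1883, 0.2114]
t=3: π = [0.2143, 0.2188, 0.1668, 0.1965, 0.2035]
t=4: π = [0.2207, 0.2148, 0.1645, 0.1959, 0.2041]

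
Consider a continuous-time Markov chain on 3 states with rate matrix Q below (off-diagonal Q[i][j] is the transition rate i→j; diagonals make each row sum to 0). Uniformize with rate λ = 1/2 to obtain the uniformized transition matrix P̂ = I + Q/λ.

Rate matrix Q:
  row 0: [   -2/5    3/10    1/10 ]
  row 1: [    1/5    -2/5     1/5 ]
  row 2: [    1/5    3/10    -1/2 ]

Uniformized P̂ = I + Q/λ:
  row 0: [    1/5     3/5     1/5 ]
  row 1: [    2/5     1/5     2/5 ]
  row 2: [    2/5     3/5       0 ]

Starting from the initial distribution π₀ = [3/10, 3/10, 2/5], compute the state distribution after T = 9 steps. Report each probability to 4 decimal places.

t=0: π = [0.3000, 0.3000, 0.4000]
t=1: π = [0.3400, 0.4800, 0.1800]
t=2: π = [0.3320, 0.4080, 0.2600]
t=3: π = [0.3336, 0.4368, 0.2296]
t=4: π = [0.3333, 0.4253, 0.2414]
t=5: π = [0.3333, 0.4299, 0.2368]
t=6: π = [0.3333, 0.4280, 0.2386]
t=7: π = [0.3333, 0.4288, 0.2379]
t=8: π = [0.3333, 0.4285, 0.2382]
t=9: π = [0.3333, 0.4286, 0.2381]

π = [0.3333, 0.4286, 0.2381]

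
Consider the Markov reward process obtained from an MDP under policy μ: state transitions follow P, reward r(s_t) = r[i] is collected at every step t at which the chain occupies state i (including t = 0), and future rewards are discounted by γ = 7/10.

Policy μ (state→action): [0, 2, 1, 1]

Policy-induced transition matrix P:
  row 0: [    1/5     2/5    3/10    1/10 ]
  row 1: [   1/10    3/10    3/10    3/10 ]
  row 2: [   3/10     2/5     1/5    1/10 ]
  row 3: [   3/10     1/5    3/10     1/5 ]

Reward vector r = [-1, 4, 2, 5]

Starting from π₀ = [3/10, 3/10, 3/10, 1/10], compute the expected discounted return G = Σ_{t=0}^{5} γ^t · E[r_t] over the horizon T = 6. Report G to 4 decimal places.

t=0: π = [0.3000, 0.3000, 0.3000, 0.1000], E[r] = 2.0000, γ^t·E[r] = 2.000000, running G = 2.000000
t=1: π = [0.2100, 0.3500, 0.2700, 0.1700], E[r] = 2.5800, γ^t·E[r] = 1.806000, running G = 3.806000
t=2: π = [0.2090, 0.3310, 0.2730, 0.1870], E[r] = 2.5960, γ^t·E[r] = 1.272040, running G = 5.078040
t=3: π = [0.2129, 0.3295, 0.2727, 0.1849], E[r] = 2.5750, γ^t·E[r] = 0.883225, running G = 5.961265
t=4: π = [0.2128, 0.3301, 0.2727, 0.1844], E[r] = 2.5749, γ^t·E[r] = 0.618229, running G = 6.579494
t=5: π = [0.2127, 0.3301, 0.2727, 0.1845], E[r] = 2.5755, γ^t·E[r] = 0.432860, running G = 7.012354

G = 7.0124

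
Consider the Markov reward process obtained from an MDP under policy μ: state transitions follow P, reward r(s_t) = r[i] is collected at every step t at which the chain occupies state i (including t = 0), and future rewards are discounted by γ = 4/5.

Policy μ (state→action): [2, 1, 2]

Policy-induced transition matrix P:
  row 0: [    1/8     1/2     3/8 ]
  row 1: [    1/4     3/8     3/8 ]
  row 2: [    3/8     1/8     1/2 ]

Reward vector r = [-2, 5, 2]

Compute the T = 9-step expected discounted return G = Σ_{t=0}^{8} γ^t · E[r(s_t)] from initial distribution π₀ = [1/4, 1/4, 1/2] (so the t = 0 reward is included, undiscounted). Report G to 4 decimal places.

G = 7.7396

t=0: π = [0.2500, 0.2500, 0.5000], E[r] = 1.7500, γ^t·E[r] = 1.750000, running G = 1.750000
t=1: π = [0.2813, 0.2813, 0.4375], E[r] = 1.7188, γ^t·E[r] = 1.375000, running G = 3.125000
t=2: π = [0.2695, 0.3008, 0.4297], E[r] = 1.8242, γ^t·E[r] = 1.167500, running G = 4.292500
t=3: π = [0.2700, 0.3013, 0.4287], E[r] = 1.8237, γ^t·E[r] = 0.933750, running G = 5.226250
t=4: π = [0.2698, 0.3016, 0.4286], E[r] = 1.8254, γ^t·E[r] = 0.747675, running G = 5.973925
t=5: π = [0.2698, 0.3016, 0.4286], E[r] = 1.8254, γ^t·E[r] = 0.598138, running G = 6.572063
t=6: π = [0.2698, 0.3016, 0.4286], E[r] = 1.8254, γ^t·E[r] = 0.478517, running G = 7.050579
t=7: π = [0.2698, 0.3016, 0.4286], E[r] = 1.8254, γ^t·E[r] = 0.382813, running G = 7.433393
t=8: π = [0.2698, 0.3016, 0.4286], E[r] = 1.8254, γ^t·E[r] = 0.306251, running G = 7.739643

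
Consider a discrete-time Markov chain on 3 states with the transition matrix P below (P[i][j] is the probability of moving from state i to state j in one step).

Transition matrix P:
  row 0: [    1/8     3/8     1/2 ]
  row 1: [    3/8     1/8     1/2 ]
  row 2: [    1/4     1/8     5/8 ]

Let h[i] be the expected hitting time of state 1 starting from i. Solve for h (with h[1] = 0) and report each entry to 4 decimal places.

First-step conditioning: h[1] = 0; for i ≠ 1, h[i] = 1 + Σ_k P[i][k]·h[k].
  h[0] = 1 + 1/8·h[0] + 1/2·h[2]
  h[2] = 1 + 1/4·h[0] + 5/8·h[2]
Solving the 2×2 linear system over states ≠ 1 gives exactly h = [56/13, 0, 72/13] (h[1] = 0 is the target).

h = [4.3077, 0.0000, 5.5385]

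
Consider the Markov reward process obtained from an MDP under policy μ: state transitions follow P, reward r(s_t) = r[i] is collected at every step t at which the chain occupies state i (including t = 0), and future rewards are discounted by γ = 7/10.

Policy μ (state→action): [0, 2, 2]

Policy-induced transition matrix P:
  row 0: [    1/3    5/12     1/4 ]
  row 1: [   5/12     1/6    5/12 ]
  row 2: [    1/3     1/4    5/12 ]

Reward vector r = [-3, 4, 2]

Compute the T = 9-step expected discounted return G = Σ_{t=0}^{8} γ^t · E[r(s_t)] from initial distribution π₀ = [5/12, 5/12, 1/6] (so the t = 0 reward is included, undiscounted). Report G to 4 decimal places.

G = 2.4398

t=0: π = [0.4167, 0.4167, 0.1667], E[r] = 0.7500, γ^t·E[r] = 0.750000, running G = 0.750000
t=1: π = [0.3681, 0.2847, 0.3472], E[r] = 0.7292, γ^t·E[r] = 0.510417, running G = 1.260417
t=2: π = [0.3571, 0.2876, 0.3553], E[r] = 0.7899, γ^t·E[r] = 0.387066, running G = 1.647483
t=3: π = [0.3573, 0.2855, 0.3572], E[r] = 0.7846, γ^t·E[r] = 0.269110, running G = 1.916593
t=4: π = [0.3571, 0.2858, 0.3571], E[r] = 0.7859, γ^t·E[r] = 0.188687, running G = 2.105280
t=5: π = [0.3571, 0.2857, 0.3571], E[r] = 0.7857, γ^t·E[r] = 0.132050, running G = 2.237330
t=6: π = [0.3571, 0.2857, 0.3571], E[r] = 0.7857, γ^t·E[r] = 0.092439, running G = 2.329769
t=7: π = [0.3571, 0.2857, 0.3571], E[r] = 0.7857, γ^t·E[r] = 0.064707, running G = 2.394476
t=8: π = [0.3571, 0.2857, 0.3571], E[r] = 0.7857, γ^t·E[r] = 0.045295, running G = 2.439771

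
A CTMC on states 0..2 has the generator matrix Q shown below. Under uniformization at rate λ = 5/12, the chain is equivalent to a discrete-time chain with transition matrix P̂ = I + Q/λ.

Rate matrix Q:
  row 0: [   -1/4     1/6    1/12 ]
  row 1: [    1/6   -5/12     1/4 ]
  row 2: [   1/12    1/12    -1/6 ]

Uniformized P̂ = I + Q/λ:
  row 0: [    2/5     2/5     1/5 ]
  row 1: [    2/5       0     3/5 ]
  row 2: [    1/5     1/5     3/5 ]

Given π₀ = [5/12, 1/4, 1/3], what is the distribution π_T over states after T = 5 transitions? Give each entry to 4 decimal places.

t=0: π = [0.4167, 0.2500, 0.3333]
t=1: π = [0.3333, 0.2333, 0.4333]
t=2: π = [0.3133, 0.2200, 0.4667]
t=3: π = [0.3067, 0.2187, 0.4747]
t=4: π = [0.3051, 0.2176, 0.4773]
t=5: π = [0.3045, 0.2175, 0.4780]

π = [0.3045, 0.2175, 0.4780]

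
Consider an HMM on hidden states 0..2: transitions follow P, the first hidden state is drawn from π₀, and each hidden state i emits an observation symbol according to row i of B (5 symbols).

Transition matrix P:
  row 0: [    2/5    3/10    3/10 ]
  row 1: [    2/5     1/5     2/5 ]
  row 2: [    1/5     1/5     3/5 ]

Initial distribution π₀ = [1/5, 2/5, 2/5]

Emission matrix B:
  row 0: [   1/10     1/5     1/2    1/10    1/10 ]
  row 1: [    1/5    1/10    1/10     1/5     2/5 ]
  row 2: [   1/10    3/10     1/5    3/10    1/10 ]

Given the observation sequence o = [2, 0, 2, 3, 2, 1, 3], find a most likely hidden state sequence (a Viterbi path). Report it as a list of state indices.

path = [0, 1, 0, 2, 2, 2, 2]

t=0: δ = [1.000e-01, 4.000e-02, 8.000e-02]  (obs o_0=2)
t=1: δ = [4.000e-03, 6.000e-03, 4.800e-03]  ψ = [0, 0, 2]  (obs o_1=0)
t=2: δ = [1.200e-03, 1.200e-04, 5.760e-04]  ψ = [1, 0, 2]  (obs o_2=2)
t=3: δ = [4.800e-05, 7.200e-05, 1.080e-04]  ψ = [0, 0, 0]  (obs o_3=3)
t=4: δ = [1.440e-05, 2.160e-06, 1.296e-05]  ψ = [1, 2, 2]  (obs o_4=2)
t=5: δ = [1.152e-06, 4.320e-07, 2.333e-06]  ψ = [0, 0, 2]  (obs o_5=1)
t=6: δ = [4.666e-08, 9.331e-08, 4.199e-07]  ψ = [2, 2, 2]  (obs o_6=3)
backtrack: best end state = 2; path = [0, 1, 0, 2, 2, 2, 2]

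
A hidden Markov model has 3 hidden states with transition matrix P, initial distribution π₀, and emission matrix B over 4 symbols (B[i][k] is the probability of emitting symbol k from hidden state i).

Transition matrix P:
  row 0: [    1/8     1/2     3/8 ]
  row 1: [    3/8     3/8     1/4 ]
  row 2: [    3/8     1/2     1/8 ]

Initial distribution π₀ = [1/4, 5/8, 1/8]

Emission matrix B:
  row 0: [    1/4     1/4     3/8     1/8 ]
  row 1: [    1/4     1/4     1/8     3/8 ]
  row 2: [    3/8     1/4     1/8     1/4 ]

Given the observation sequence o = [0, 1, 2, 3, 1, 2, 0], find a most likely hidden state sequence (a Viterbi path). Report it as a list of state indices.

t=0: δ = [6.250e-02, 1.562e-01, 4.688e-02]  (obs o_0=0)
t=1: δ = [1.465e-02, 1.465e-02, 9.766e-03]  ψ = [1, 1, 1]  (obs o_1=1)
t=2: δ = [2.060e-03, 9.155e-04, 6.866e-04]  ψ = [1, 0, 0]  (obs o_2=2)
t=3: δ = [4.292e-05, 3.862e-04, 1.931e-04]  ψ = [1, 0, 0]  (obs o_3=3)
t=4: δ = [3.621e-05, 3.621e-05, 2.414e-05]  ψ = [1, 1, 1]  (obs o_4=1)
t=5: δ = [5.092e-06, 2.263e-06, 1.697e-06]  ψ = [1, 0, 0]  (obs o_5=2)
t=6: δ = [2.122e-07, 6.365e-07, 7.161e-07]  ψ = [1, 0, 0]  (obs o_6=0)
backtrack: best end state = 2; path = [1, 1, 0, 1, 1, 0, 2]

path = [1, 1, 0, 1, 1, 0, 2]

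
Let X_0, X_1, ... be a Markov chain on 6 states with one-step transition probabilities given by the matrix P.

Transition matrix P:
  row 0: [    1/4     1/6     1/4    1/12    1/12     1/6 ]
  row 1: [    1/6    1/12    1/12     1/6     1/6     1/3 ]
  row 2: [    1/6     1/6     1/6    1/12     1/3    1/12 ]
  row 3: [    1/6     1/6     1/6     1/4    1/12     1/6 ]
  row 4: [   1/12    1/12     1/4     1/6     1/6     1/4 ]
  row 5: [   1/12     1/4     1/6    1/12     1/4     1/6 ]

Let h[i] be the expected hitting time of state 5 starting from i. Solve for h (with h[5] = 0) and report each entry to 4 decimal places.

h = [5.3513, 4.4454, 5.6690, 5.3195, 4.9443, 0.0000]

First-step conditioning: h[5] = 0; for i ≠ 5, h[i] = 1 + Σ_k P[i][k]·h[k].
  h[0] = 1 + 1/4·h[0] + 1/6·h[1] + 1/4·h[2] + 1/12·h[3] + 1/12·h[4]
  h[1] = 1 + 1/6·h[0] + 1/12·h[1] + 1/12·h[2] + 1/6·h[3] + 1/6·h[4]
  h[2] = 1 + 1/6·h[0] + 1/6·h[1] + 1/6·h[2] + 1/12·h[3] + 1/3·h[4]
  h[3] = 1 + 1/6·h[0] + 1/6·h[1] + 1/6·h[2] + 1/4·h[3] + 1/12·h[4]
  h[4] = 1 + 1/12·h[0] + 1/12·h[1] + 1/4·h[2] + 1/6·h[3] + 1/6·h[4]
Solving the 5×5 linear system over states ≠ 5 gives exactly h = [74784/13975, 62124/13975, 79224/13975, 14868/2795, 69096/13975, 0] (h[5] = 0 is the target).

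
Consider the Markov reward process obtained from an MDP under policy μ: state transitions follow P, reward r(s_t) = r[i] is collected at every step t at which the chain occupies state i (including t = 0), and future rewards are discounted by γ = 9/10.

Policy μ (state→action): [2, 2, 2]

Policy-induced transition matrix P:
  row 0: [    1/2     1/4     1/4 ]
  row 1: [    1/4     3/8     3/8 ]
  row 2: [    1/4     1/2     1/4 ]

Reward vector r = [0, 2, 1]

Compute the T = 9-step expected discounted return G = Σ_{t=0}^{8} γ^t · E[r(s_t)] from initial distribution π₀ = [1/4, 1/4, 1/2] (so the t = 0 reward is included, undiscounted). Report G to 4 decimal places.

t=0: π = [0.2500, 0.2500, 0.5000], E[r] = 1.0000, γ^t·E[r] = 1.000000, running G = 1.000000
t=1: π = [0.3125, 0.4063, 0.2813], E[r] = 1.0938, γ^t·E[r] = 0.984375, running G = 1.984375
t=2: π = [0.3281, 0.3711, 0.3008], E[r] = 1.0430, γ^t·E[r] = 0.844805, running G = 2.829180
t=3: π = [0.3320, 0.3716, 0.2964], E[r] = 1.0396, γ^t·E[r] = 0.757833, running G = 3.587012
t=4: π = [0.3330, 0.3705, 0.2964], E[r] = 1.0375, γ^t·E[r] = 0.680728, running G = 4.267740
t=5: π = [0.3333, 0.3704, 0.2963], E[r] = 1.0372, γ^t·E[r] = 0.612443, running G = 4.880183
t=6: π = [0.3333, 0.3704, 0.2963], E[r] = 1.0371, γ^t·E[r] = 0.551142, running G = 5.431325
t=7: π = [0.3333, 0.3704, 0.2963], E[r] = 1.0370, γ^t·E[r] = 0.496016, running G = 5.927341
t=8: π = [0.3333, 0.3704, 0.2963], E[r] = 1.0370, γ^t·E[r] = 0.446411, running G = 6.373752

G = 6.3738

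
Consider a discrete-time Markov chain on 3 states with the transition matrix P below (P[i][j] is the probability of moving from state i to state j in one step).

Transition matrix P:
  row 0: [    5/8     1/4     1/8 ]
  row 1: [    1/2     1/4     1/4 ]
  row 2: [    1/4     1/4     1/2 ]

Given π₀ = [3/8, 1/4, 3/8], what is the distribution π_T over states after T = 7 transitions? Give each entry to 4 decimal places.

t=0: π = [0.3750, 0.2500, 0.3750]
t=1: π = [0.4531, 0.2500, 0.2969]
t=2: π = [0.4824, 0.2500, 0.2676]
t=3: π = [0.4934, 0.2500, 0.2566]
t=4: π = [0.4975, 0.2500, 0.2525]
t=5: π = [0.4991, 0.2500, 0.2509]
t=6: π = [0.4997, 0.2500, 0.2503]
t=7: π = [0.4999, 0.2500, 0.2501]

π = [0.4999, 0.2500, 0.2501]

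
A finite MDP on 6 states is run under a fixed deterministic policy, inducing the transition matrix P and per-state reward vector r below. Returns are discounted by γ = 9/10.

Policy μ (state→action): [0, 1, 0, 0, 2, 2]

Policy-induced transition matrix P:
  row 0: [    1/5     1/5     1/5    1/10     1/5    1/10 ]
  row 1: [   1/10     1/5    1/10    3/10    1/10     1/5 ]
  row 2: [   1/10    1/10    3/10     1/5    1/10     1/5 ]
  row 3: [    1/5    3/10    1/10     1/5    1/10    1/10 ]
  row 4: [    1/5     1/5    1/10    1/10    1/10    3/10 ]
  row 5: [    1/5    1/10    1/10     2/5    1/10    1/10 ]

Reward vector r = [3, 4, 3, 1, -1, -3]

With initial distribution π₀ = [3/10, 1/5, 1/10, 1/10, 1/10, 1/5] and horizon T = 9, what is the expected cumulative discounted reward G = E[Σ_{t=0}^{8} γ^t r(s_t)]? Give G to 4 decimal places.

G = 8.2377

t=0: π = [0.3000, 0.2000, 0.1000, 0.1000, 0.1000, 0.2000], E[r] = 1.4000, γ^t·E[r] = 1.400000, running G = 1.400000
t=1: π = [0.1700, 0.1800, 0.1500, 0.2200, 0.1300, 0.1500], E[r] = 1.3200, γ^t·E[r] = 1.188000, running G = 2.588000
t=2: π = [0.1670, 0.1920, 0.1470, 0.2180, 0.1170, 0.1590], E[r] = 1.3340, γ^t·E[r] = 1.080540, running G = 3.668540
t=3: π = [0.1661, 0.1912, 0.1461, 0.2226, 0.1167, 0.1573], E[r] = 1.3354, γ^t·E[r] = 0.973507, running G = 4.642047
t=4: π = [0.1663, 0.1919, 0.1458, 0.2223, 0.1166, 0.1571], E[r] = 1.3385, γ^t·E[r] = 0.878164, running G = 5.520210
t=5: π = [0.1662, 0.1919, 0.1458, 0.2223, 0.1166, 0.1571], E[r] = 1.3382, γ^t·E[r] = 0.790202, running G = 6.310412
t=6: π = [0.1662, 0.1919, 0.1458, 0.2223, 0.1166, 0.1571], E[r] = 1.3382, γ^t·E[r] = 0.711177, running G = 7.021589
t=7: π = [0.1662, 0.1919, 0.1458, 0.2223, 0.1166, 0.1571], E[r] = 1.3382, γ^t·E[r] = 0.640064, running G = 7.661653
t=8: π = [0.1662, 0.1919, 0.1458, 0.2223, 0.1166, 0.1571], E[r] = 1.3382, γ^t·E[r] = 0.576058, running G = 8.237710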